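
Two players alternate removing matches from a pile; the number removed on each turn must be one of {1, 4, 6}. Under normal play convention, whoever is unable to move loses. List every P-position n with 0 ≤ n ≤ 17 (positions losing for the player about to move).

G(0) = 0
G(1) = mex{0} = 1
G(2) = mex{1} = 0
G(3) = mex{0} = 1
G(4) = mex{1,0} = 2
G(5) = mex{2,1} = 0
G(6) = mex{0,0,0} = 1
G(7) = mex{1,1,1} = 0
G(8) = mex{0,2,0} = 1
G(9) = mex{1,0,1} = 2
G(10) = mex{2,1,2} = 0
G(11) = mex{0,0,0} = 1
G(12) = mex{1,1,1} = 0
G(13) = mex{0,2,0} = 1
G(14) = mex{1,0,1} = 2
G(15) = mex{2,1,2} = 0
G(16) = mex{0,0,0} = 1
G(17) = mex{1,1,1} = 0
P-positions are exactly the n with G(n) = 0.

0, 2, 5, 7, 10, 12, 15, 17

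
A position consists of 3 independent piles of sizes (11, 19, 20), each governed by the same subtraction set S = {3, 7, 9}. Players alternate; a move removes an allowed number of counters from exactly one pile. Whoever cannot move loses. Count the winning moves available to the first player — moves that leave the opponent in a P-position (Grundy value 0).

All piles use S = {3, 7, 9}:
G(0) = 0
G(1) = mex{} = 0
G(2) = mex{} = 0
G(3) = mex{0} = 1
G(4) = mex{0} = 1
G(5) = mex{0} = 1
G(6) = mex{1} = 0
G(7) = mex{1,0} = 2
G(8) = mex{1,0} = 2
G(9) = mex{0,0,0} = 1
G(10) = mex{2,1,0} = 3
G(11) = mex{2,1,0} = 3
G(12) = mex{1,1,1} = 0
G(13) = mex{3,0,1} = 2
G(14) = mex{3,2,1} = 0
G(15) = mex{0,2,0} = 1
G(16) = mex{2,1,2} = 0
G(17) = mex{0,3,2} = 1
G(18) = mex{1,3,1} = 0
G(19) = mex{0,0,3} = 1
G(20) = mex{1,2,3} = 0
Pile A: G(11) = 3.
Pile B: G(19) = 1.
Pile C: G(20) = 0.
Combined Grundy value = 3 ⊕ 1 ⊕ 0 = 2.
A winning move leaves total XOR = 0, i.e. changes one component's Grundy value g to g ⊕ X where X is the current total.
Pile A: need g' = 3⊕2 = 1. Options: 11−3→G=2, 11−7→G=1, 11−9→G=0. Hits: 1.
Pile B: need g' = 1⊕2 = 3. Options: 19−3→G=0, 19−7→G=0, 19−9→G=3. Hits: 1.
Pile C: need g' = 0⊕2 = 2. Options: 20−3→G=1, 20−7→G=2, 20−9→G=3. Hits: 1.

3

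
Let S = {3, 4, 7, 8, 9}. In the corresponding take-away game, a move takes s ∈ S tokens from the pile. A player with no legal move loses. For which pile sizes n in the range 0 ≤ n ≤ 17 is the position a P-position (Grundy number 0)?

n :  0  1  2  3  4  5  6  7  8  9 10 11 12 13 14 15 16 17
G :  0  0  0  1  1  1  2  2  2  3  3  3  0  0  0  1  1  1
P-positions are exactly the n with G(n) = 0.

0, 1, 2, 12, 13, 14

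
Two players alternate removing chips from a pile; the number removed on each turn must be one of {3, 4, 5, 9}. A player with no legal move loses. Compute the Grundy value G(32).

G(0) = 0
G(1) = mex{} = 0
G(2) = mex{} = 0
G(3) = mex{0} = 1
G(4) = mex{0,0} = 1
G(5) = mex{0,0,0} = 1
G(6) = mex{1,0,0} = 2
G(7) = mex{1,1,0} = 2
G(8) = mex{1,1,1} = 0
G(9) = mex{2,1,1,0} = 3
G(10) = mex{2,2,1,0} = 3
G(11) = mex{0,2,2,0} = 1
G(12) = mex{3,0,2,1} = 4
G(13) = mex{3,3,0,1} = 2
G(14) = mex{1,3,3,1} = 0
G(15) = mex{4,1,3,2} = 0
G(16) = mex{2,4,1,2} = 0
G(17) = mex{0,2,4,0} = 1
G(18) = mex{0,0,2,3} = 1
G(19) = mex{0,0,0,3} = 1
G(20) = mex{1,0,0,1} = 2
G(21) = mex{1,1,0,4} = 2
G(22) = mex{1,1,1,2} = 0
G(23) = mex{2,1,1,0} = 3
G(24) = mex{2,2,1,0} = 3
G(25) = mex{0,2,2,0} = 1
G(26) = mex{3,0,2,1} = 4
G(27) = mex{3,3,0,1} = 2
G(28) = mex{1,3,3,1} = 0
G(29) = mex{4,1,3,2} = 0
G(30) = mex{2,4,1,2} = 0
G(31) = mex{0,2,4,0} = 1
G(32) = mex{0,0,2,3} = 1

1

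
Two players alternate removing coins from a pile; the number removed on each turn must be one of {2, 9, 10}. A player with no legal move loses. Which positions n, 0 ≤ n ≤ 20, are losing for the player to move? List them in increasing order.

G(0) = 0
G(1) = mex{} = 0
G(2) = mex{0} = 1
G(3) = mex{0} = 1
G(4) = mex{1} = 0
G(5) = mex{1} = 0
G(6) = mex{0} = 1
G(7) = mex{0} = 1
G(8) = mex{1} = 0
G(9) = mex{1,0} = 2
G(10) = mex{0,0,0} = 1
G(11) = mex{2,1,0} = 3
G(12) = mex{1,1,1} = 0
G(13) = mex{3,0,1} = 2
G(14) = mex{0,0,0} = 1
G(15) = mex{2,1,0} = 3
G(16) = mex{1,1,1} = 0
G(17) = mex{3,0,1} = 2
G(18) = mex{0,2,0} = 1
G(19) = mex{2,1,2} = 0
G(20) = mex{1,3,1} = 0
P-positions are exactly the n with G(n) = 0.

0, 1, 4, 5, 8, 12, 16, 19, 20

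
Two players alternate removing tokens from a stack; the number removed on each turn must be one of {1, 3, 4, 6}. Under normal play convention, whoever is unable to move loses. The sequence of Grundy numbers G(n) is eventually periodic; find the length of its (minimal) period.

7

G(0) = 0
G(1) = mex{0} = 1
G(2) = mex{1} = 0
G(3) = mex{0,0} = 1
G(4) = mex{1,1,0} = 2
G(5) = mex{2,0,1} = 3
G(6) = mex{3,1,0,0} = 2
G(7) = mex{2,2,1,1} = 0
G(8) = mex{0,3,2,0} = 1
G(9) = mex{1,2,3,1} = 0
G(10) = mex{0,0,2,2} = 1
G(11) = mex{1,1,0,3} = 2
G(12) = mex{2,0,1,2} = 3
G(13) = mex{3,1,0,0} = 2
G(14) = mex{2,2,1,1} = 0
G(15) = mex{0,3,2,0} = 1
G(n+7) = G(n) holds for n = 0,…,5 (a full window of length max(S) = 6), so the sequence is purely periodic with period 7.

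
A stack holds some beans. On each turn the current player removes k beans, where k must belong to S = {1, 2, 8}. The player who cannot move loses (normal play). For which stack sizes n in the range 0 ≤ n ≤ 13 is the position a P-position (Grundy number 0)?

n :  0  1  2  3  4  5  6  7  8  9 10 11 12 13
G :  0  1  2  0  1  2  0  1  2  0  1  2  0  1
P-positions are exactly the n with G(n) = 0.

0, 3, 6, 9, 12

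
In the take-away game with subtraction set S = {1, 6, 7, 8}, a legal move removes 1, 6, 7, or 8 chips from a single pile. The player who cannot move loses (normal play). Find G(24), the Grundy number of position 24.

3

n :  0  1  2  3  4  5  6  7  8  9 10 11 12 13 14 15 16 17 18 19 20 21 22 23 24
G :  0  1  0  1  0  1  2  3  2  3  2  3  4  0  1  0  1  0  1  2  3  2  3  2  3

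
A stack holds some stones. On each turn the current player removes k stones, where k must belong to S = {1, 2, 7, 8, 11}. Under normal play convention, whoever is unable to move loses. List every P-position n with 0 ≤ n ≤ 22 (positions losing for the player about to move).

n :  0  1  2  3  4  5  6  7  8  9 10 11 12 13 14 15 16 17 18 19 20 21 22
G :  0  1  2  0  1  2  0  1  2  0  1  2  0  1  2  0  1  2  0  1  2  0  1
P-positions are exactly the n with G(n) = 0.

0, 3, 6, 9, 12, 15, 18, 21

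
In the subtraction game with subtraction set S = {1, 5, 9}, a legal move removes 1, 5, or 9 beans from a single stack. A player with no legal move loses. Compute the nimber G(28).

G(0) = 0
G(1) = mex{0} = 1
G(2) = mex{1} = 0
G(3) = mex{0} = 1
G(4) = mex{1} = 0
G(5) = mex{0,0} = 1
G(6) = mex{1,1} = 0
G(7) = mex{0,0} = 1
G(8) = mex{1,1} = 0
G(9) = mex{0,0,0} = 1
G(10) = mex{1,1,1} = 0
G(11) = mex{0,0,0} = 1
G(12) = mex{1,1,1} = 0
G(13) = mex{0,0,0} = 1
G(14) = mex{1,1,1} = 0
G(15) = mex{0,0,0} = 1
G(16) = mex{1,1,1} = 0
G(17) = mex{0,0,0} = 1
G(18) = mex{1,1,1} = 0
G(19) = mex{0,0,0} = 1
G(20) = mex{1,1,1} = 0
G(21) = mex{0,0,0} = 1
G(22) = mex{1,1,1} = 0
G(23) = mex{0,0,0} = 1
G(24) = mex{1,1,1} = 0
G(25) = mex{0,0,0} = 1
G(26) = mex{1,1,1} = 0
G(27) = mex{0,0,0} = 1
G(28) = mex{1,1,1} = 0

0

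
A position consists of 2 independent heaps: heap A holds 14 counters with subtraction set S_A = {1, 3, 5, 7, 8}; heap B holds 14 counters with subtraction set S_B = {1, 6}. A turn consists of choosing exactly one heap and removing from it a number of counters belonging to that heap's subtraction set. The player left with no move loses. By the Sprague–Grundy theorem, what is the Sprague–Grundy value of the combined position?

Heap A, S = {1, 3, 5, 7, 8}:
n :  0  1  2  3  4  5  6  7  8  9 10 11 12 13 14
G :  0  1  0  1  0  1  0  1  2  3  2  3  2  3  2
G_A(14) = 2.
Heap B, S = {1, 6}:
G(0) = 0
G(1) = mex{0} = 1
G(2) = mex{1} = 0
G(3) = mex{0} = 1
G(4) = mex{1} = 0
G(5) = mex{0} = 1
G(6) = mex{1,0} = 2
G(7) = mex{2,1} = 0
G(8) = mex{0,0} = 1
G(9) = mex{1,1} = 0
G(10) = mex{0,0} = 1
G(11) = mex{1,1} = 0
G(12) = mex{0,2} = 1
G(13) = mex{1,0} = 2
G(14) = mex{2,1} = 0
G_B(14) = 0.
Combined Grundy value = 2 ⊕ 0 = 2.

2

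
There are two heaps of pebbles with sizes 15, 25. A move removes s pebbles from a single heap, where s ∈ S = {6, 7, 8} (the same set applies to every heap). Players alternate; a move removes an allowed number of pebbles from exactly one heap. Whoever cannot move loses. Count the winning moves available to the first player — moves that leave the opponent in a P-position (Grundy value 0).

6

All heaps use S = {6, 7, 8}:
G(0) = 0
G(1) = mex{} = 0
G(2) = mex{} = 0
G(3) = mex{} = 0
G(4) = mex{} = 0
G(5) = mex{} = 0
G(6) = mex{0} = 1
G(7) = mex{0,0} = 1
G(8) = mex{0,0,0} = 1
G(9) = mex{0,0,0} = 1
G(10) = mex{0,0,0} = 1
G(11) = mex{0,0,0} = 1
G(12) = mex{1,0,0} = 2
G(13) = mex{1,1,0} = 2
G(14) = mex{1,1,1} = 0
G(15) = mex{1,1,1} = 0
G(16) = mex{1,1,1} = 0
G(17) = mex{1,1,1} = 0
G(18) = mex{2,1,1} = 0
G(19) = mex{2,2,1} = 0
G(20) = mex{0,2,2} = 1
G(21) = mex{0,0,2} = 1
G(22) = mex{0,0,0} = 1
G(23) = mex{0,0,0} = 1
G(24) = mex{0,0,0} = 1
G(25) = mex{0,0,0} = 1
Heap A: G(15) = 0.
Heap B: G(25) = 1.
Combined Grundy value = 0 ⊕ 1 = 1.
A winning move leaves total XOR = 0, i.e. changes one component's Grundy value g to g ⊕ X where X is the current total.
Heap A: need g' = 0⊕1 = 1. Options: 15−6→G=1, 15−7→G=1, 15−8→G=1. Hits: 3.
Heap B: need g' = 1⊕1 = 0. Options: 25−6→G=0, 25−7→G=0, 25−8→G=0. Hits: 3.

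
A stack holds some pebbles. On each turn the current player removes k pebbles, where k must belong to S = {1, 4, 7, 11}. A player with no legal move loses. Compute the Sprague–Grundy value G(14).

4

G(0) = 0
G(1) = mex{0} = 1
G(2) = mex{1} = 0
G(3) = mex{0} = 1
G(4) = mex{1,0} = 2
G(5) = mex{2,1} = 0
G(6) = mex{0,0} = 1
G(7) = mex{1,1,0} = 2
G(8) = mex{2,2,1} = 0
G(9) = mex{0,0,0} = 1
G(10) = mex{1,1,1} = 0
G(11) = mex{0,2,2,0} = 1
G(12) = mex{1,0,0,1} = 2
G(13) = mex{2,1,1,0} = 3
G(14) = mex{3,0,2,1} = 4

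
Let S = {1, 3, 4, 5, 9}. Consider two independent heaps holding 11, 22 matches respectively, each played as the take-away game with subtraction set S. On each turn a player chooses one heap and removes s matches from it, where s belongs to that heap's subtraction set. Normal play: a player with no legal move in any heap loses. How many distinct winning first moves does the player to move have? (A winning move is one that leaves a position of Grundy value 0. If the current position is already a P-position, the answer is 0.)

3

All heaps use S = {1, 3, 4, 5, 9}:
n :  0  1  2  3  4  5  6  7  8  9 10 11 12 13 14 15 16 17 18 19 20 21 22
G :  0  1  0  1  2  3  2  3  0  1  0  1  2  3  2  3  0  1  0  1  2  3  2
Heap A: G(11) = 1.
Heap B: G(22) = 2.
Combined Grundy value = 1 ⊕ 2 = 3.
A winning move leaves total XOR = 0, i.e. changes one component's Grundy value g to g ⊕ X where X is the current total.
Heap A: need g' = 1⊕3 = 2. Options: 11−1→G=0, 11−3→G=0, 11−4→G=3, 11−5→G=2, 11−9→G=0. Hits: 1.
Heap B: need g' = 2⊕3 = 1. Options: 22−1→G=3, 22−3→G=1, 22−4→G=0, 22−5→G=1, 22−9→G=3. Hits: 2.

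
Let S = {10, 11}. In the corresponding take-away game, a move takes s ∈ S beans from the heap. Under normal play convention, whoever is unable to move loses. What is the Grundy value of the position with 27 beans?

G(0) = 0
G(1) = mex{} = 0
G(2) = mex{} = 0
G(3) = mex{} = 0
G(4) = mex{} = 0
G(5) = mex{} = 0
G(6) = mex{} = 0
G(7) = mex{} = 0
G(8) = mex{} = 0
G(9) = mex{} = 0
G(10) = mex{0} = 1
G(11) = mex{0,0} = 1
G(12) = mex{0,0} = 1
G(13) = mex{0,0} = 1
G(14) = mex{0,0} = 1
G(15) = mex{0,0} = 1
G(16) = mex{0,0} = 1
G(17) = mex{0,0} = 1
G(18) = mex{0,0} = 1
G(19) = mex{0,0} = 1
G(20) = mex{1,0} = 2
G(21) = mex{1,1} = 0
G(22) = mex{1,1} = 0
G(23) = mex{1,1} = 0
G(24) = mex{1,1} = 0
G(25) = mex{1,1} = 0
G(26) = mex{1,1} = 0
G(27) = mex{1,1} = 0

0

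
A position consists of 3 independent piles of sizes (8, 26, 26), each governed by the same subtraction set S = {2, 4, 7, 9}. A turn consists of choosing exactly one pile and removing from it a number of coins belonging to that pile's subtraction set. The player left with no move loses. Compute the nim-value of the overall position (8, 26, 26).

All piles use S = {2, 4, 7, 9}:
n :  0  1  2  3  4  5  6  7  8  9 10 11 12 13 14 15 16 17 18 19 20 21 22 23 24 25 26
G :  0  0  1  1  2  2  0  3  1  4  2  0  0  1  1  2  2  0  3  1  4  2  0  0  1  1  2
Pile A: G(8) = 1.
Pile B: G(26) = 2.
Pile C: G(26) = 2.
Combined Grundy value = 1 ⊕ 2 ⊕ 2 = 1.

1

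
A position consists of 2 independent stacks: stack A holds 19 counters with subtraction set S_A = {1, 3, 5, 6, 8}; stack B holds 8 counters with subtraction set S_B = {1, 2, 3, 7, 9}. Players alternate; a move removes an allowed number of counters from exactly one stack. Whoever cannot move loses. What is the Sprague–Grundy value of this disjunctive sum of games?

Stack A, S = {1, 3, 5, 6, 8}:
n :  0  1  2  3  4  5  6  7  8  9 10 11 12 13 14 15 16 17 18 19
G :  0  1  0  1  0  1  2  3  2  3  2  0  1  0  1  0  1  2  3  2
G_A(19) = 2.
Stack B, S = {1, 2, 3, 7, 9}:
G(0) = 0
G(1) = mex{0} = 1
G(2) = mex{1,0} = 2
G(3) = mex{2,1,0} = 3
G(4) = mex{3,2,1} = 0
G(5) = mex{0,3,2} = 1
G(6) = mex{1,0,3} = 2
G(7) = mex{2,1,0,0} = 3
G(8) = mex{3,2,1,1} = 0
G_B(8) = 0.
Combined Grundy value = 2 ⊕ 0 = 2.

2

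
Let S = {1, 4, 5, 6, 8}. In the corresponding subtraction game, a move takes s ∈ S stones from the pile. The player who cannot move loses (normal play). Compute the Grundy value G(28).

G(0) = 0
G(1) = mex{0} = 1
G(2) = mex{1} = 0
G(3) = mex{0} = 1
G(4) = mex{1,0} = 2
G(5) = mex{2,1,0} = 3
G(6) = mex{3,0,1,0} = 2
G(7) = mex{2,1,0,1} = 3
G(8) = mex{3,2,1,0,0} = 4
G(9) = mex{4,3,2,1,1} = 0
G(10) = mex{0,2,3,2,0} = 1
G(11) = mex{1,3,2,3,1} = 0
G(12) = mex{0,4,3,2,2} = 1
G(13) = mex{1,0,4,3,3} = 2
G(14) = mex{2,1,0,4,2} = 3
G(15) = mex{3,0,1,0,3} = 2
G(16) = mex{2,1,0,1,4} = 3
G(17) = mex{3,2,1,0,0} = 4
G(18) = mex{4,3,2,1,1} = 0
G(19) = mex{0,2,3,2,0} = 1
G(20) = mex{1,3,2,3,1} = 0
G(21) = mex{0,4,3,2,2} = 1
G(22) = mex{1,0,4,3,3} = 2
G(23) = mex{2,1,0,4,2} = 3
G(24) = mex{3,0,1,0,3} = 2
G(25) = mex{2,1,0,1,4} = 3
G(26) = mex{3,2,1,0,0} = 4
G(27) = mex{4,3,2,1,1} = 0
G(28) = mex{0,2,3,2,0} = 1

1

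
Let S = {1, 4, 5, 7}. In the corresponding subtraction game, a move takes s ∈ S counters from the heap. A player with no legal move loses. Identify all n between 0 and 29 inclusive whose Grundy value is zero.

0, 2, 8, 10, 16, 18, 24, 26

G(0) = 0
G(1) = mex{0} = 1
G(2) = mex{1} = 0
G(3) = mex{0} = 1
G(4) = mex{1,0} = 2
G(5) = mex{2,1,0} = 3
G(6) = mex{3,0,1} = 2
G(7) = mex{2,1,0,0} = 3
G(8) = mex{3,2,1,1} = 0
G(9) = mex{0,3,2,0} = 1
G(10) = mex{1,2,3,1} = 0
G(11) = mex{0,3,2,2} = 1
G(12) = mex{1,0,3,3} = 2
G(13) = mex{2,1,0,2} = 3
G(14) = mex{3,0,1,3} = 2
G(15) = mex{2,1,0,0} = 3
G(16) = mex{3,2,1,1} = 0
G(17) = mex{0,3,2,0} = 1
G(18) = mex{1,2,3,1} = 0
G(19) = mex{0,3,2,2} = 1
G(20) = mex{1,0,3,3} = 2
G(21) = mex{2,1,0,2} = 3
G(22) = mex{3,0,1,3} = 2
G(23) = mex{2,1,0,0} = 3
G(24) = mex{3,2,1,1} = 0
G(25) = mex{0,3,2,0} = 1
G(26) = mex{1,2,3,1} = 0
G(27) = mex{0,3,2,2} = 1
G(28) = mex{1,0,3,3} = 2
G(29) = mex{2,1,0,2} = 3
P-positions are exactly the n with G(n) = 0.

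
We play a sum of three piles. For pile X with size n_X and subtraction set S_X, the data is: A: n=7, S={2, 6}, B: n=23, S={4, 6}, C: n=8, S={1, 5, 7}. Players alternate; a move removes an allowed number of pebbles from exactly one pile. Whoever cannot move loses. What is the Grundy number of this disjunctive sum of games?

Pile A, S = {2, 6}:
G(0) = 0
G(1) = mex{} = 0
G(2) = mex{0} = 1
G(3) = mex{0} = 1
G(4) = mex{1} = 0
G(5) = mex{1} = 0
G(6) = mex{0,0} = 1
G(7) = mex{0,0} = 1
G_A(7) = 1.
Pile B, S = {4, 6}:
n :  0  1  2  3  4  5  6  7  8  9 10 11 12 13 14 15 16 17 18 19 20 21 22 23
G :  0  0  0  0  1  1  1  1  2  2  0  0  0  0  1  1  1  1  2  2  0  0  0  0
G_B(23) = 0.
Pile C, S = {1, 5, 7}:
n : 0 1 2 3 4 5 6 7 8
G : 0 1 0 1 0 1 0 1 0
G_C(8) = 0.
Combined Grundy value = 1 ⊕ 0 ⊕ 0 = 1.

1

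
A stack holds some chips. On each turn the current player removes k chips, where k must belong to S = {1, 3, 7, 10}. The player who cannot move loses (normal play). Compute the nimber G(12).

2

n :  0  1  2  3  4  5  6  7  8  9 10 11 12
G :  0  1  0  1  0  1  0  1  0  1  2  3  2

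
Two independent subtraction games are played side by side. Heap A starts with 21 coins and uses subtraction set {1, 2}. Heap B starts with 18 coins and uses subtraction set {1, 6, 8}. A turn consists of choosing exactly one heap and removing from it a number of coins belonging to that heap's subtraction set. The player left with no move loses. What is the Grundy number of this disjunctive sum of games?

Heap A, S = {1, 2}:
G(0) = 0
G(1) = mex{0} = 1
G(2) = mex{1,0} = 2
G(3) = mex{2,1} = 0
G(4) = mex{0,2} = 1
G(5) = mex{1,0} = 2
G(6) = mex{2,1} = 0
G(7) = mex{0,2} = 1
G(8) = mex{1,0} = 2
G(9) = mex{2,1} = 0
G(10) = mex{0,2} = 1
G(11) = mex{1,0} = 2
G(12) = mex{2,1} = 0
G(13) = mex{0,2} = 1
G(14) = mex{1,0} = 2
G(15) = mex{2,1} = 0
G(16) = mex{0,2} = 1
G(17) = mex{1,0} = 2
G(18) = mex{2,1} = 0
G(19) = mex{0,2} = 1
G(20) = mex{1,0} = 2
G(21) = mex{2,1} = 0
G_A(21) = 0.
Heap B, S = {1, 6, 8}:
n :  0  1  2  3  4  5  6  7  8  9 10 11 12 13 14 15 16 17 18
G :  0  1  0  1  0  1  2  0  1  0  1  0  1  2  0  1  0  1  0
G_B(18) = 0.
Combined Grundy value = 0 ⊕ 0 = 0.

0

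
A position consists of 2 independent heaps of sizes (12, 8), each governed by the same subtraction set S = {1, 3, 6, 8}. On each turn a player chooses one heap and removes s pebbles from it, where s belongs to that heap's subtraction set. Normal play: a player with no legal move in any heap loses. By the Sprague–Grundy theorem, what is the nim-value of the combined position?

All heaps use S = {1, 3, 6, 8}:
n :  0  1  2  3  4  5  6  7  8  9 10 11 12
G :  0  1  0  1  0  1  2  3  2  0  1  0  1
Heap A: G(12) = 1.
Heap B: G(8) = 2.
Combined Grundy value = 1 ⊕ 2 = 3.

3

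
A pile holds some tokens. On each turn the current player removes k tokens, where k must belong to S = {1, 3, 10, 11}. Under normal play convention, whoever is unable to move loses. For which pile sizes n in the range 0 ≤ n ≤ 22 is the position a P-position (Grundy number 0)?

0, 2, 4, 6, 8, 20, 22

n :  0  1  2  3  4  5  6  7  8  9 10 11 12 13 14 15 16 17 18 19 20 21 22
G :  0  1  0  1  0  1  0  1  0  1  2  3  2  3  2  3  2  3  2  3  0  1  0
P-positions are exactly the n with G(n) = 0.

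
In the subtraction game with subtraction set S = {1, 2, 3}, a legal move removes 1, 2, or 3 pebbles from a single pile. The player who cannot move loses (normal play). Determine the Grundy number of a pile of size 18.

2

n :  0  1  2  3  4  5  6  7  8  9 10 11 12 13 14 15 16 17 18
G :  0  1  2  3  0  1  2  3  0  1  2  3  0  1  2  3  0  1  2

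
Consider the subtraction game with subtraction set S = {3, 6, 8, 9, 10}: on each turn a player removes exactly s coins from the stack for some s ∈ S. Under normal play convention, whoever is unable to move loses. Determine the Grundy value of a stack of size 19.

2

G(0) = 0
G(1) = mex{} = 0
G(2) = mex{} = 0
G(3) = mex{0} = 1
G(4) = mex{0} = 1
G(5) = mex{0} = 1
G(6) = mex{1,0} = 2
G(7) = mex{1,0} = 2
G(8) = mex{1,0,0} = 2
G(9) = mex{2,1,0,0} = 3
G(10) = mex{2,1,0,0,0} = 3
G(11) = mex{2,1,1,0,0} = 3
G(12) = mex{3,2,1,1,0} = 4
G(13) = mex{3,2,1,1,1} = 0
G(14) = mex{3,2,2,1,1} = 0
G(15) = mex{4,3,2,2,1} = 0
G(16) = mex{0,3,2,2,2} = 1
G(17) = mex{0,3,3,2,2} = 1
G(18) = mex{0,4,3,3,2} = 1
G(19) = mex{1,0,3,3,3} = 2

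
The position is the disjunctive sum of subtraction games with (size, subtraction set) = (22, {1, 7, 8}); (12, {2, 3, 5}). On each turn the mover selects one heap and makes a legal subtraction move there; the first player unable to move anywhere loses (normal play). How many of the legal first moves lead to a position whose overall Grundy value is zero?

3

Heap A, S = {1, 7, 8}:
n :  0  1  2  3  4  5  6  7  8  9 10 11 12 13 14 15 16 17 18 19 20 21 22
G :  0  1  0  1  0  1  0  1  2  3  2  3  2  3  2  0  1  0  1  0  1  0  1
G_A(22) = 1.
Heap B, S = {2, 3, 5}:
G(0) = 0
G(1) = mex{} = 0
G(2) = mex{0} = 1
G(3) = mex{0,0} = 1
G(4) = mex{1,0} = 2
G(5) = mex{1,1,0} = 2
G(6) = mex{2,1,0} = 3
G(7) = mex{2,2,1} = 0
G(8) = mex{3,2,1} = 0
G(9) = mex{0,3,2} = 1
G(10) = mex{0,0,2} = 1
G(11) = mex{1,0,3} = 2
G(12) = mex{1,1,0} = 2
G_B(12) = 2.
Combined Grundy value = 1 ⊕ 2 = 3.
A winning move leaves total XOR = 0, i.e. changes one component's Grundy value g to g ⊕ X where X is the current total.
Heap A: need g' = 1⊕3 = 2. Options: 22−1→G=0, 22−7→G=0, 22−8→G=2. Hits: 1.
Heap B: need g' = 2⊕3 = 1. Options: 12−2→G=1, 12−3→G=1, 12−5→G=0. Hits: 2.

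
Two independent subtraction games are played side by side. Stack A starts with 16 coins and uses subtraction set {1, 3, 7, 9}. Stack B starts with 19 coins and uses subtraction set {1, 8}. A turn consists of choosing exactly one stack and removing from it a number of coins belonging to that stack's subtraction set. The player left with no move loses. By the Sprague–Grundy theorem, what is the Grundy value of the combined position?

1

Stack A, S = {1, 3, 7, 9}:
G(0) = 0
G(1) = mex{0} = 1
G(2) = mex{1} = 0
G(3) = mex{0,0} = 1
G(4) = mex{1,1} = 0
G(5) = mex{0,0} = 1
G(6) = mex{1,1} = 0
G(7) = mex{0,0,0} = 1
G(8) = mex{1,1,1} = 0
G(9) = mex{0,0,0,0} = 1
G(10) = mex{1,1,1,1} = 0
G(11) = mex{0,0,0,0} = 1
G(12) = mex{1,1,1,1} = 0
G(13) = mex{0,0,0,0} = 1
G(14) = mex{1,1,1,1} = 0
G(15) = mex{0,0,0,0} = 1
G(16) = mex{1,1,1,1} = 0
G_A(16) = 0.
Stack B, S = {1, 8}:
n :  0  1  2  3  4  5  6  7  8  9 10 11 12 13 14 15 16 17 18 19
G :  0  1  0  1  0  1  0  1  2  0  1  0  1  0  1  0  1  2  0  1
G_B(19) = 1.
Combined Grundy value = 0 ⊕ 1 = 1.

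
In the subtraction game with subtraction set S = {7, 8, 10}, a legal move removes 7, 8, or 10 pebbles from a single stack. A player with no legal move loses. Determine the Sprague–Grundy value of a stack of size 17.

n :  0  1  2  3  4  5  6  7  8  9 10 11 12 13 14 15 16 17
G :  0  0  0  0  0  0  0  1  1  1  1  1  1  1  2  2  2  0

0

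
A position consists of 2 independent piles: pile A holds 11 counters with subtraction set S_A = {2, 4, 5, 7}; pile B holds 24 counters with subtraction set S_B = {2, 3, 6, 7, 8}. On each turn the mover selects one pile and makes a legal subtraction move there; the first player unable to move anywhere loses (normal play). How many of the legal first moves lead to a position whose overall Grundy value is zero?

4

Pile A, S = {2, 4, 5, 7}:
G(0) = 0
G(1) = mex{} = 0
G(2) = mex{0} = 1
G(3) = mex{0} = 1
G(4) = mex{1,0} = 2
G(5) = mex{1,0,0} = 2
G(6) = mex{2,1,0} = 3
G(7) = mex{2,1,1,0} = 3
G(8) = mex{3,2,1,0} = 4
G(9) = mex{3,2,2,1} = 0
G(10) = mex{4,3,2,1} = 0
G(11) = mex{0,3,3,2} = 1
G_A(11) = 1.
Pile B, S = {2, 3, 6, 7, 8}:
n :  0  1  2  3  4  5  6  7  8  9 10 11 12 13 14 15 16 17 18 19 20 21 22 23 24
G :  0  0  1  1  2  0  3  1  2  2  0  3  1  2  0  0  1  1  2  0  3  1  2  2  0
G_B(24) = 0.
Combined Grundy value = 1 ⊕ 0 = 1.
A winning move leaves total XOR = 0, i.e. changes one component's Grundy value g to g ⊕ X where X is the current total.
Pile A: need g' = 1⊕1 = 0. Options: 11−2→G=0, 11−4→G=3, 11−5→G=3, 11−7→G=2. Hits: 1.
Pile B: need g' = 0⊕1 = 1. Options: 24−2→G=2, 24−3→G=1, 24−6→G=2, 24−7→G=1, 24−8→G=1. Hits: 3.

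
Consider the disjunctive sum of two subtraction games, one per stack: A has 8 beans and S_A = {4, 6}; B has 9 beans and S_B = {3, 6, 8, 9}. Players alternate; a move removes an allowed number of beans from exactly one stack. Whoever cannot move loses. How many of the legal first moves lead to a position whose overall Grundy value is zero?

1

Stack A, S = {4, 6}:
G(0) = 0
G(1) = mex{} = 0
G(2) = mex{} = 0
G(3) = mex{} = 0
G(4) = mex{0} = 1
G(5) = mex{0} = 1
G(6) = mex{0,0} = 1
G(7) = mex{0,0} = 1
G(8) = mex{1,0} = 2
G_A(8) = 2.
Stack B, S = {3, 6, 8, 9}:
n : 0 1 2 3 4 5 6 7 8 9
G : 0 0 0 1 1 1 2 2 2 3
G_B(9) = 3.
Combined Grundy value = 2 ⊕ 3 = 1.
A winning move leaves total XOR = 0, i.e. changes one component's Grundy value g to g ⊕ X where X is the current total.
Stack A: need g' = 2⊕1 = 3. Options: 8−4→G=1, 8−6→G=0. Hits: 0.
Stack B: need g' = 3⊕1 = 2. Options: 9−3→G=2, 9−6→G=1, 9−8→G=0, 9−9→G=0. Hits: 1.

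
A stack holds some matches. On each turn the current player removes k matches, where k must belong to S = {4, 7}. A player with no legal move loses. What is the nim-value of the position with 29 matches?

1

n :  0  1  2  3  4  5  6  7  8  9 10 11 12 13 14 15 16 17 18 19 20 21 22 23 24 25 26 27 28 29
G :  0  0  0  0  1  1  1  1  2  2  2  0  0  0  0  1  1  1  1  2  2  2  0  0  0  0  1  1  1  1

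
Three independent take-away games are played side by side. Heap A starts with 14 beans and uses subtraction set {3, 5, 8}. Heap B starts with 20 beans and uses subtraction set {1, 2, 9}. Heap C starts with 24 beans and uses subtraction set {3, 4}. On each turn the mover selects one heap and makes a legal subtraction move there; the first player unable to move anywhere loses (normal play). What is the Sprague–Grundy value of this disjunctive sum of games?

0

Heap A, S = {3, 5, 8}:
G(0) = 0
G(1) = mex{} = 0
G(2) = mex{} = 0
G(3) = mex{0} = 1
G(4) = mex{0} = 1
G(5) = mex{0,0} = 1
G(6) = mex{1,0} = 2
G(7) = mex{1,0} = 2
G(8) = mex{1,1,0} = 2
G(9) = mex{2,1,0} = 3
G(10) = mex{2,1,0} = 3
G(11) = mex{2,2,1} = 0
G(12) = mex{3,2,1} = 0
G(13) = mex{3,2,1} = 0
G(14) = mex{0,3,2} = 1
G_A(14) = 1.
Heap B, S = {1, 2, 9}:
n :  0  1  2  3  4  5  6  7  8  9 10 11 12 13 14 15 16 17 18 19 20
G :  0  1  2  0  1  2  0  1  2  3  0  1  2  0  1  2  0  1  2  3  0
G_B(20) = 0.
Heap C, S = {3, 4}:
G(0) = 0
G(1) = mex{} = 0
G(2) = mex{} = 0
G(3) = mex{0} = 1
G(4) = mex{0,0} = 1
G(5) = mex{0,0} = 1
G(6) = mex{1,0} = 2
G(7) = mex{1,1} = 0
G(8) = mex{1,1} = 0
G(9) = mex{2,1} = 0
G(10) = mex{0,2} = 1
G(11) = mex{0,0} = 1
G(12) = mex{0,0} = 1
G(13) = mex{1,0} = 2
G(14) = mex{1,1} = 0
G(15) = mex{1,1} = 0
G(16) = mex{2,1} = 0
G(17) = mex{0,2} = 1
G(18) = mex{0,0} = 1
G(19) = mex{0,0} = 1
G(20) = mex{1,0} = 2
G(21) = mex{1,1} = 0
G(22) = mex{1,1} = 0
G(23) = mex{2,1} = 0
G(24) = mex{0,2} = 1
G_C(24) = 1.
Combined Grundy value = 1 ⊕ 0 ⊕ 1 = 0.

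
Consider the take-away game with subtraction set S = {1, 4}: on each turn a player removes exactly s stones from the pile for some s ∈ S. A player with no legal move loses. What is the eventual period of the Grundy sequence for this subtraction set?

5

n :  0  1  2  3  4  5  6  7  8  9 10 11 12 13 14
G :  0  1  0  1  2  0  1  0  1  2  0  1  0  1  2
G(n+5) = G(n) holds for n = 0,…,3 (a full window of length max(S) = 4), so the sequence is purely periodic with period 5.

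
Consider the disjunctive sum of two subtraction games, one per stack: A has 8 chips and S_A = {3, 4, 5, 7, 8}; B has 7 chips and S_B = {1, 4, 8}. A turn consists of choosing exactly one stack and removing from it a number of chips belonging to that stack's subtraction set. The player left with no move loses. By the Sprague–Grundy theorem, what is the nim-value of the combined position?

Stack A, S = {3, 4, 5, 7, 8}:
n : 0 1 2 3 4 5 6 7 8
G : 0 0 0 1 1 1 2 2 2
G_A(8) = 2.
Stack B, S = {1, 4, 8}:
n : 0 1 2 3 4 5 6 7
G : 0 1 0 1 2 0 1 0
G_B(7) = 0.
Combined Grundy value = 2 ⊕ 0 = 2.

2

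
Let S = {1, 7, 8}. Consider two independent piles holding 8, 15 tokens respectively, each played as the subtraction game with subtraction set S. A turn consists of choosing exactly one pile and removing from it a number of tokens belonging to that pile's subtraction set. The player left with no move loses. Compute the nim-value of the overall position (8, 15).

2

All piles use S = {1, 7, 8}:
n :  0  1  2  3  4  5  6  7  8  9 10 11 12 13 14 15
G :  0  1  0  1  0  1  0  1  2  3  2  3  2  3  2  0
Pile A: G(8) = 2.
Pile B: G(15) = 0.
Combined Grundy value = 2 ⊕ 0 = 2.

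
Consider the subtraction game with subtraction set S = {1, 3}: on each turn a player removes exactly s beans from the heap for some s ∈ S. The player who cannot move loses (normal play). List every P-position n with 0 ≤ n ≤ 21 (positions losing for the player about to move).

0, 2, 4, 6, 8, 10, 12, 14, 16, 18, 20

n :  0  1  2  3  4  5  6  7  8  9 10 11 12 13 14 15 16 17 18 19 20 21
G :  0  1  0  1  0  1  0  1  0  1  0  1  0  1  0  1  0  1  0  1  0  1
P-positions are exactly the n with G(n) = 0.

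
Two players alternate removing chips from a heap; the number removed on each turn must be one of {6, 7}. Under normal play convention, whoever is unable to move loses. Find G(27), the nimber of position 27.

0

G(0) = 0
G(1) = mex{} = 0
G(2) = mex{} = 0
G(3) = mex{} = 0
G(4) = mex{} = 0
G(5) = mex{} = 0
G(6) = mex{0} = 1
G(7) = mex{0,0} = 1
G(8) = mex{0,0} = 1
G(9) = mex{0,0} = 1
G(10) = mex{0,0} = 1
G(11) = mex{0,0} = 1
G(12) = mex{1,0} = 2
G(13) = mex{1,1} = 0
G(14) = mex{1,1} = 0
G(15) = mex{1,1} = 0
G(16) = mex{1,1} = 0
G(17) = mex{1,1} = 0
G(18) = mex{2,1} = 0
G(19) = mex{0,2} = 1
G(20) = mex{0,0} = 1
G(21) = mex{0,0} = 1
G(22) = mex{0,0} = 1
G(23) = mex{0,0} = 1
G(24) = mex{0,0} = 1
G(25) = mex{1,0} = 2
G(26) = mex{1,1} = 0
G(27) = mex{1,1} = 0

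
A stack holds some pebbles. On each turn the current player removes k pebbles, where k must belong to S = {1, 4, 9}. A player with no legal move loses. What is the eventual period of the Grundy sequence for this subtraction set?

5

G(0) = 0
G(1) = mex{0} = 1
G(2) = mex{1} = 0
G(3) = mex{0} = 1
G(4) = mex{1,0} = 2
G(5) = mex{2,1} = 0
G(6) = mex{0,0} = 1
G(7) = mex{1,1} = 0
G(8) = mex{0,2} = 1
G(9) = mex{1,0,0} = 2
G(10) = mex{2,1,1} = 0
G(11) = mex{0,0,0} = 1
G(12) = mex{1,1,1} = 0
G(13) = mex{0,2,2} = 1
G(14) = mex{1,0,0} = 2
G(15) = mex{2,1,1} = 0
G(n+5) = G(n) holds for n = 0,…,8 (a full window of length max(S) = 9), so the sequence is purely periodic with period 5.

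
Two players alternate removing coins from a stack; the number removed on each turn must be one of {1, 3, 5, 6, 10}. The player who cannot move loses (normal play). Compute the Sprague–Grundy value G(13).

0

G(0) = 0
G(1) = mex{0} = 1
G(2) = mex{1} = 0
G(3) = mex{0,0} = 1
G(4) = mex{1,1} = 0
G(5) = mex{0,0,0} = 1
G(6) = mex{1,1,1,0} = 2
G(7) = mex{2,0,0,1} = 3
G(8) = mex{3,1,1,0} = 2
G(9) = mex{2,2,0,1} = 3
G(10) = mex{3,3,1,0,0} = 2
G(11) = mex{2,2,2,1,1} = 0
G(12) = mex{0,3,3,2,0} = 1
G(13) = mex{1,2,2,3,1} = 0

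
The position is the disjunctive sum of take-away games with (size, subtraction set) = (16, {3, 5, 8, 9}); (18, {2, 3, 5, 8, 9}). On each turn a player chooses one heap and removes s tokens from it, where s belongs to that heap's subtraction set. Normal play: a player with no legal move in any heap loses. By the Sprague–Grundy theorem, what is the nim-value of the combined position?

Heap A, S = {3, 5, 8, 9}:
G(0) = 0
G(1) = mex{} = 0
G(2) = mex{} = 0
G(3) = mex{0} = 1
G(4) = mex{0} = 1
G(5) = mex{0,0} = 1
G(6) = mex{1,0} = 2
G(7) = mex{1,0} = 2
G(8) = mex{1,1,0} = 2
G(9) = mex{2,1,0,0} = 3
G(10) = mex{2,1,0,0} = 3
G(11) = mex{2,2,1,0} = 3
G(12) = mex{3,2,1,1} = 0
G(13) = mex{3,2,1,1} = 0
G(14) = mex{3,3,2,1} = 0
G(15) = mex{0,3,2,2} = 1
G(16) = mex{0,3,2,2} = 1
G_A(16) = 1.
Heap B, S = {2, 3, 5, 8, 9}:
n :  0  1  2  3  4  5  6  7  8  9 10 11 12 13 14 15 16 17 18
G :  0  0  1  1  2  2  3  0  4  1  3  0  4  1  5  2  2  0  0
G_B(18) = 0.
Combined Grundy value = 1 ⊕ 0 = 1.

1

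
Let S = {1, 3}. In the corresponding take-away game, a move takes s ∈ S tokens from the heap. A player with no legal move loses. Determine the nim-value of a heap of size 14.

0

n :  0  1  2  3  4  5  6  7  8  9 10 11 12 13 14
G :  0  1  0  1  0  1  0  1  0  1  0  1  0  1  0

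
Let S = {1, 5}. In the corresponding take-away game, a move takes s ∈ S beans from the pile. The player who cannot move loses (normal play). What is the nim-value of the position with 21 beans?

n :  0  1  2  3  4  5  6  7  8  9 10 11 12 13 14 15 16 17 18 19 20 21
G :  0  1  0  1  0  1  0  1  0  1  0  1  0  1  0  1  0  1  0  1  0  1

1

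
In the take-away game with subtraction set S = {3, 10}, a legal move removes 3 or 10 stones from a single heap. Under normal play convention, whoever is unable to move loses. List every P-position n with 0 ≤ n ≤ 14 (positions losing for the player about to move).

G(0) = 0
G(1) = mex{} = 0
G(2) = mex{} = 0
G(3) = mex{0} = 1
G(4) = mex{0} = 1
G(5) = mex{0} = 1
G(6) = mex{1} = 0
G(7) = mex{1} = 0
G(8) = mex{1} = 0
G(9) = mex{0} = 1
G(10) = mex{0,0} = 1
G(11) = mex{0,0} = 1
G(12) = mex{1,0} = 2
G(13) = mex{1,1} = 0
G(14) = mex{1,1} = 0
P-positions are exactly the n with G(n) = 0.

0, 1, 2, 6, 7, 8, 13, 14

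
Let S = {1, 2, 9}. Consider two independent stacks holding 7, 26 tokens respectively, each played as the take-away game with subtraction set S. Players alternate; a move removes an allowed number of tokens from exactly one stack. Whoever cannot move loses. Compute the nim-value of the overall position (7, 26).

1

All stacks use S = {1, 2, 9}:
G(0) = 0
G(1) = mex{0} = 1
G(2) = mex{1,0} = 2
G(3) = mex{2,1} = 0
G(4) = mex{0,2} = 1
G(5) = mex{1,0} = 2
G(6) = mex{2,1} = 0
G(7) = mex{0,2} = 1
G(8) = mex{1,0} = 2
G(9) = mex{2,1,0} = 3
G(10) = mex{3,2,1} = 0
G(11) = mex{0,3,2} = 1
G(12) = mex{1,0,0} = 2
G(13) = mex{2,1,1} = 0
G(14) = mex{0,2,2} = 1
G(15) = mex{1,0,0} = 2
G(16) = mex{2,1,1} = 0
G(17) = mex{0,2,2} = 1
G(18) = mex{1,0,3} = 2
G(19) = mex{2,1,0} = 3
G(20) = mex{3,2,1} = 0
G(21) = mex{0,3,2} = 1
G(22) = mex{1,0,0} = 2
G(23) = mex{2,1,1} = 0
G(24) = mex{0,2,2} = 1
G(25) = mex{1,0,0} = 2
G(26) = mex{2,1,1} = 0
Stack A: G(7) = 1.
Stack B: G(26) = 0.
Combined Grundy value = 1 ⊕ 0 = 1.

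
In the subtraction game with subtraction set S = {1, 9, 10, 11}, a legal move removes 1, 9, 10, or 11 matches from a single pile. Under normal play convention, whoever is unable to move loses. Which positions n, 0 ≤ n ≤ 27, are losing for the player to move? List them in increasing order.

n :  0  1  2  3  4  5  6  7  8  9 10 11 12 13 14 15 16 17 18 19 20 21 22 23 24 25 26 27
G :  0  1  0  1  0  1  0  1  0  1  2  3  2  3  2  3  2  3  2  3  0  1  0  1  0  1  0  1
P-positions are exactly the n with G(n) = 0.

0, 2, 4, 6, 8, 20, 22, 24, 26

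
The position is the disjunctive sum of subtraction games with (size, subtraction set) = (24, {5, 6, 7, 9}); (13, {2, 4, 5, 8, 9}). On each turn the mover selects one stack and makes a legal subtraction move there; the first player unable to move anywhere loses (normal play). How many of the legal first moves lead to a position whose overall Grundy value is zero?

6

Stack A, S = {5, 6, 7, 9}:
n :  0  1  2  3  4  5  6  7  8  9 10 11 12 13 14 15 16 17 18 19 20 21 22 23 24
G :  0  0  0  0  0  1  1  1  1  1  2  2  2  2  0  0  0  0  0  1  1  1  1  1  2
G_A(24) = 2.
Stack B, S = {2, 4, 5, 8, 9}:
G(0) = 0
G(1) = mex{} = 0
G(2) = mex{0} = 1
G(3) = mex{0} = 1
G(4) = mex{1,0} = 2
G(5) = mex{1,0,0} = 2
G(6) = mex{2,1,0} = 3
G(7) = mex{2,1,1} = 0
G(8) = mex{3,2,1,0} = 4
G(9) = mex{0,2,2,0,0} = 1
G(10) = mex{4,3,2,1,0} = 5
G(11) = mex{1,0,3,1,1} = 2
G(12) = mex{5,4,0,2,1} = 3
G(13) = mex{2,1,4,2,2} = 0
G_B(13) = 0.
Combined Grundy value = 2 ⊕ 0 = 2.
A winning move leaves total XOR = 0, i.e. changes one component's Grundy value g to g ⊕ X where X is the current total.
Stack A: need g' = 2⊕2 = 0. Options: 24−5→G=1, 24−6→G=0, 24−7→G=0, 24−9→G=0. Hits: 3.
Stack B: need g' = 0⊕2 = 2. Options: 13−2→G=2, 13−4→G=1, 13−5→G=4, 13−8→G=2, 13−9→G=2. Hits: 3.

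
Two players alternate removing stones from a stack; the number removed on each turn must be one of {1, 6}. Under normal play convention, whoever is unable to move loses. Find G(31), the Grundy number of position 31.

G(0) = 0
G(1) = mex{0} = 1
G(2) = mex{1} = 0
G(3) = mex{0} = 1
G(4) = mex{1} = 0
G(5) = mex{0} = 1
G(6) = mex{1,0} = 2
G(7) = mex{2,1} = 0
G(8) = mex{0,0} = 1
G(9) = mex{1,1} = 0
G(10) = mex{0,0} = 1
G(11) = mex{1,1} = 0
G(12) = mex{0,2} = 1
G(13) = mex{1,0} = 2
G(14) = mex{2,1} = 0
G(15) = mex{0,0} = 1
G(16) = mex{1,1} = 0
G(17) = mex{0,0} = 1
G(18) = mex{1,1} = 0
G(19) = mex{0,2} = 1
G(20) = mex{1,0} = 2
G(21) = mex{2,1} = 0
G(22) = mex{0,0} = 1
G(23) = mex{1,1} = 0
G(24) = mex{0,0} = 1
G(25) = mex{1,1} = 0
G(26) = mex{0,2} = 1
G(27) = mex{1,0} = 2
G(28) = mex{2,1} = 0
G(29) = mex{0,0} = 1
G(30) = mex{1,1} = 0
G(31) = mex{0,0} = 1

1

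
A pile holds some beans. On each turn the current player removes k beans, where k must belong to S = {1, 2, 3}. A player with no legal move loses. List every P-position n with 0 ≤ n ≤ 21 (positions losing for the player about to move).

0, 4, 8, 12, 16, 20

G(0) = 0
G(1) = mex{0} = 1
G(2) = mex{1,0} = 2
G(3) = mex{2,1,0} = 3
G(4) = mex{3,2,1} = 0
G(5) = mex{0,3,2} = 1
G(6) = mex{1,0,3} = 2
G(7) = mex{2,1,0} = 3
G(8) = mex{3,2,1} = 0
G(9) = mex{0,3,2} = 1
G(10) = mex{1,0,3} = 2
G(11) = mex{2,1,0} = 3
G(12) = mex{3,2,1} = 0
G(13) = mex{0,3,2} = 1
G(14) = mex{1,0,3} = 2
G(15) = mex{2,1,0} = 3
G(16) = mex{3,2,1} = 0
G(17) = mex{0,3,2} = 1
G(18) = mex{1,0,3} = 2
G(19) = mex{2,1,0} = 3
G(20) = mex{3,2,1} = 0
G(21) = mex{0,3,2} = 1
P-positions are exactly the n with G(n) = 0.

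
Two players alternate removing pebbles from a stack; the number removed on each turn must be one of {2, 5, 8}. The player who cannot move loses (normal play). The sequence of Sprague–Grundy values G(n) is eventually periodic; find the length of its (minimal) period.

10

n :  0  1  2  3  4  5  6  7  8  9 10 11 12 13 14 15 16 17 18 19 20 21
G :  0  0  1  1  0  2  1  0  2  1  0  0  1  1  0  2  1  0  2  1  0  0
G(n+10) = G(n) holds for n = 0,…,7 (a full window of length max(S) = 8), so the sequence is purely periodic with period 10.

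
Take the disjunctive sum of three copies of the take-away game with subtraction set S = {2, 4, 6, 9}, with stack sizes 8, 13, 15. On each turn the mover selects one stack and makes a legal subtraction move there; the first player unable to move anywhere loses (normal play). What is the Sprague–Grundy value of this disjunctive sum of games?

All stacks use S = {2, 4, 6, 9}:
n :  0  1  2  3  4  5  6  7  8  9 10 11 12 13 14 15
G :  0  0  1  1  2  2  3  3  0  4  1  0  2  1  3  2
Stack A: G(8) = 0.
Stack B: G(13) = 1.
Stack C: G(15) = 2.
Combined Grundy value = 0 ⊕ 1 ⊕ 2 = 3.

3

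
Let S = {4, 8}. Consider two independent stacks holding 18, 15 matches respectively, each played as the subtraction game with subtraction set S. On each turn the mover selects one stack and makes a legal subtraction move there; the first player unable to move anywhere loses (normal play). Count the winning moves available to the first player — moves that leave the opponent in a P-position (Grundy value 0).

2

All stacks use S = {4, 8}:
n :  0  1  2  3  4  5  6  7  8  9 10 11 12 13 14 15 16 17 18
G :  0  0  0  0  1  1  1  1  2  2  2  2  0  0  0  0  1  1  1
Stack A: G(18) = 1.
Stack B: G(15) = 0.
Combined Grundy value = 1 ⊕ 0 = 1.
A winning move leaves total XOR = 0, i.e. changes one component's Grundy value g to g ⊕ X where X is the current total.
Stack A: need g' = 1⊕1 = 0. Options: 18−4→G=0, 18−8→G=2. Hits: 1.
Stack B: need g' = 0⊕1 = 1. Options: 15−4→G=2, 15−8→G=1. Hits: 1.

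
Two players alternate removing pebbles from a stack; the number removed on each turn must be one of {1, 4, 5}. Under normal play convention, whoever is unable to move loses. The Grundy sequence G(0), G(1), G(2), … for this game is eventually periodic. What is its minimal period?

8

n :  0  1  2  3  4  5  6  7  8  9 10 11 12 13 14 15 16 17
G :  0  1  0  1  2  3  2  3  0  1  0  1  2  3  2  3  0  1
G(n+8) = G(n) holds for n = 0,…,4 (a full window of length max(S) = 5), so the sequence is purely periodic with period 8.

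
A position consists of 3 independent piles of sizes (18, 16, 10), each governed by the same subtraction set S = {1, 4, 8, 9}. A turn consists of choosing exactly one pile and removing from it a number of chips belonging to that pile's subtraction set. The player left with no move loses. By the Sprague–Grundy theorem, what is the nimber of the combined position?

0

All piles use S = {1, 4, 8, 9}:
n :  0  1  2  3  4  5  6  7  8  9 10 11 12 13 14 15 16 17 18
G :  0  1  0  1  2  0  1  0  1  2  3  2  0  1  2  3  2  0  1
Pile A: G(18) = 1.
Pile B: G(16) = 2.
Pile C: G(10) = 3.
Combined Grundy value = 1 ⊕ 2 ⊕ 3 = 0.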